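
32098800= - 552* ( - 58150 ) 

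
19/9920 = 19/9920 =0.00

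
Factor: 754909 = 139^1*5431^1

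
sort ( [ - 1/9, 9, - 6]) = [ - 6, - 1/9, 9 ] 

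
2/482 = 1/241 = 0.00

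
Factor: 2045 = 5^1*409^1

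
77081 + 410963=488044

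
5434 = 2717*2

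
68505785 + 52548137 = 121053922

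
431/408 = 1 + 23/408 = 1.06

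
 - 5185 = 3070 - 8255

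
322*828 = 266616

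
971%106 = 17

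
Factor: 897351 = 3^1*7^1*13^1*19^1*173^1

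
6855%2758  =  1339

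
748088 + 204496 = 952584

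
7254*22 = 159588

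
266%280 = 266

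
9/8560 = 9/8560 = 0.00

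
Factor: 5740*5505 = 2^2*3^1*5^2*7^1*41^1*367^1  =  31598700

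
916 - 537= 379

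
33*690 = 22770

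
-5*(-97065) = 485325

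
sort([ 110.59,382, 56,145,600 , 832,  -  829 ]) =[ - 829, 56,110.59, 145, 382,600,  832] 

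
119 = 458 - 339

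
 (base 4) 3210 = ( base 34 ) 6O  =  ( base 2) 11100100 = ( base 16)E4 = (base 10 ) 228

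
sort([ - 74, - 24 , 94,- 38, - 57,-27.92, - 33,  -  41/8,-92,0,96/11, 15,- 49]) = [  -  92,  -  74,-57,-49, - 38, - 33,-27.92, - 24, - 41/8,  0,96/11,15,94]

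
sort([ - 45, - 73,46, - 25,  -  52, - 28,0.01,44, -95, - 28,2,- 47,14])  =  [-95, - 73,- 52, - 47, - 45 , - 28,  -  28,  -  25,0.01 , 2,14,  44, 46 ]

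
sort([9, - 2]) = [ - 2, 9]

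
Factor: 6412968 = 2^3*3^2 * 89069^1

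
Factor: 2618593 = 2618593^1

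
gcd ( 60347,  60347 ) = 60347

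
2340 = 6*390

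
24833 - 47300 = -22467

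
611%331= 280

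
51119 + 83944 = 135063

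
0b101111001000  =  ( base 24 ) 55g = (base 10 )3016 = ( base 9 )4121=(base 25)4KG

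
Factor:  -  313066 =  - 2^1*13^1*12041^1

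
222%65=27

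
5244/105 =1748/35 = 49.94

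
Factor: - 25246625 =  - 5^3*201973^1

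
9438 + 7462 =16900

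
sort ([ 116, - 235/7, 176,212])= [ - 235/7,116, 176,212 ] 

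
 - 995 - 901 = - 1896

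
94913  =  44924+49989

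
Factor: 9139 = 13^1*19^1 * 37^1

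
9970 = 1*9970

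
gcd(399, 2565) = 57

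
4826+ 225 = 5051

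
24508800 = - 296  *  (-82800 )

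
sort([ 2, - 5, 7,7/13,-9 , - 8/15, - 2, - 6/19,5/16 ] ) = [ - 9, - 5 ,- 2, - 8/15,-6/19 , 5/16,7/13,  2,7] 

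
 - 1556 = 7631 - 9187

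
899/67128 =899/67128 = 0.01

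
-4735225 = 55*( - 86095) 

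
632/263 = 2 + 106/263 =2.40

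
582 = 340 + 242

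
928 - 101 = 827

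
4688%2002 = 684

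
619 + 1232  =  1851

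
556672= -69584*(-8)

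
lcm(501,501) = 501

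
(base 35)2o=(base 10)94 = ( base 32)2U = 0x5E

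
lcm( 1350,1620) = 8100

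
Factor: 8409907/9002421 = 3^( - 6 )*11^1 * 53^( - 1)*67^1*233^( - 1)*11411^1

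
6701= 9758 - 3057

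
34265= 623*55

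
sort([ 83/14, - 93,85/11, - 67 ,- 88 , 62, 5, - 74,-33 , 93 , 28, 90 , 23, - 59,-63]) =[-93, - 88, - 74, - 67, - 63, - 59,-33, 5,83/14,  85/11, 23,  28, 62,  90, 93 ] 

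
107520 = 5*21504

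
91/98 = 13/14 = 0.93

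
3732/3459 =1 + 91/1153=1.08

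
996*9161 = 9124356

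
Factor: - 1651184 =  - 2^4*31^1 * 3329^1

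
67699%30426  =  6847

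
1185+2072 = 3257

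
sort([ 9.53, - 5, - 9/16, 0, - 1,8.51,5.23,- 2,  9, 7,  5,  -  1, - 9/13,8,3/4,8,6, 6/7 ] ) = [ - 5,  -  2 , - 1, - 1, - 9/13, - 9/16,  0, 3/4, 6/7, 5, 5.23, 6, 7,  8,8,  8.51,9, 9.53]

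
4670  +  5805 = 10475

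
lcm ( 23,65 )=1495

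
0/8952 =0 = 0.00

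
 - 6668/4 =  - 1667 = - 1667.00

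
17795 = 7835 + 9960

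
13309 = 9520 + 3789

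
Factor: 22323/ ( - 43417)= - 3^1*7^1*11^( - 1)*1063^1*3947^( - 1 ) 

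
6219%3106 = 7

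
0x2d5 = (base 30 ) o5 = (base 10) 725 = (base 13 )43A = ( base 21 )1DB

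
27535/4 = 6883 + 3/4 = 6883.75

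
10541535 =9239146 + 1302389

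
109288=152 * 719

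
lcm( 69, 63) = 1449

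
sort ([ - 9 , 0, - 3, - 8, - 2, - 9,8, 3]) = [  -  9 , - 9, - 8, - 3, - 2, 0, 3,8 ] 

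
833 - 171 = 662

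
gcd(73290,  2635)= 5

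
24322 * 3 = 72966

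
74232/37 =74232/37 = 2006.27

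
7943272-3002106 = 4941166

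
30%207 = 30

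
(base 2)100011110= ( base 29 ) 9P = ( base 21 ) DD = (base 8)436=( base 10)286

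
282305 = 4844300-4561995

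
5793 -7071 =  - 1278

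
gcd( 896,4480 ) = 896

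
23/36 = 23/36 = 0.64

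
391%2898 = 391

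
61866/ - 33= - 20622/11=   - 1874.73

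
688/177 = 688/177=3.89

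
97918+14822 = 112740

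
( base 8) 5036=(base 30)2qa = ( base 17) 8G6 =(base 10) 2590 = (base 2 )101000011110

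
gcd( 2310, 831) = 3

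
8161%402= 121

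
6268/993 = 6268/993 = 6.31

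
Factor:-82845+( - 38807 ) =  - 121652 = -  2^2*17^1*1789^1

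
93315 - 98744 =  - 5429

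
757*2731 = 2067367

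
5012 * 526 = 2636312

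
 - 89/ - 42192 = 89/42192 = 0.00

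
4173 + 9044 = 13217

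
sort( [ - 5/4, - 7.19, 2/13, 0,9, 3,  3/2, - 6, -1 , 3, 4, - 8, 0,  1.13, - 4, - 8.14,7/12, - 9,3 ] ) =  [ - 9, -8.14, - 8, - 7.19, -6, - 4, - 5/4,  -  1,0, 0, 2/13,  7/12,1.13, 3/2,  3,  3,  3,  4, 9] 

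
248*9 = 2232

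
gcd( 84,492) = 12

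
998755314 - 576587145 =422168169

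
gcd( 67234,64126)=2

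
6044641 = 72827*83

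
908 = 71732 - 70824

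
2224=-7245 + 9469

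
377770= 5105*74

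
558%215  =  128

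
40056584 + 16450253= 56506837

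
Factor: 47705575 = 5^2*1908223^1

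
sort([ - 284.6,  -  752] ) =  [-752, - 284.6 ]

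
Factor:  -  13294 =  - 2^1*17^2*23^1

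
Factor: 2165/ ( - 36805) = -1/17  =  -17^ (- 1)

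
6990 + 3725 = 10715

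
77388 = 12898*6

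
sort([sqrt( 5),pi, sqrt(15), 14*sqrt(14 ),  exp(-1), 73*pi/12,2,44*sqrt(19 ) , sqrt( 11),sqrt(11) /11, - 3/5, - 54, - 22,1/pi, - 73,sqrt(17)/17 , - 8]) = [ - 73, - 54,-22, - 8, - 3/5, sqrt(17) /17, sqrt( 11 )/11 , 1/pi, exp( - 1) , 2 , sqrt( 5),  pi, sqrt ( 11),sqrt(15),73*pi/12,  14 * sqrt (14 ),44*sqrt ( 19 )] 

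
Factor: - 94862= -2^1*47431^1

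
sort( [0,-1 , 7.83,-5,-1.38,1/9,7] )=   [-5,-1.38, -1,0, 1/9,7, 7.83] 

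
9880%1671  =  1525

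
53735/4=13433 + 3/4 = 13433.75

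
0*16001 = 0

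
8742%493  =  361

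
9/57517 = 9/57517 = 0.00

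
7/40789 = 1/5827 = 0.00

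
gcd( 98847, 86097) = 3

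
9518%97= 12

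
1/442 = 1/442 = 0.00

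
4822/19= 4822/19 =253.79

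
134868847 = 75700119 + 59168728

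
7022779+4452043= 11474822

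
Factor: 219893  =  59^1*3727^1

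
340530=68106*5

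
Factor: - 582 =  - 2^1*3^1*97^1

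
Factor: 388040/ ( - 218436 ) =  - 2^1*3^(-1)*5^1*89^1*167^( - 1 ) = - 890/501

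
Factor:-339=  - 3^1*113^1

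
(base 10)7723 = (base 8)17053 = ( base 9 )11531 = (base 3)101121001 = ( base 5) 221343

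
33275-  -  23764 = 57039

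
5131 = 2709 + 2422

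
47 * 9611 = 451717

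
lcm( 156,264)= 3432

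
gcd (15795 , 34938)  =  27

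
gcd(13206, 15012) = 6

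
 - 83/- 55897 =83/55897 = 0.00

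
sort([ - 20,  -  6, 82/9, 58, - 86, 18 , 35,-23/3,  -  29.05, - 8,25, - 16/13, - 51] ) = [ - 86, - 51, - 29.05, - 20,- 8,  -  23/3,  -  6, - 16/13, 82/9,18, 25, 35 , 58]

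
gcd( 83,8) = 1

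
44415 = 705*63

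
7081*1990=14091190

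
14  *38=532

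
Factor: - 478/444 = - 2^(-1)*3^(- 1 )*37^( - 1)*239^1  =  -239/222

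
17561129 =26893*653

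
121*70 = 8470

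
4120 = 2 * 2060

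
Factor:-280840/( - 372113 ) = 2^3*5^1*53^( - 1 ) = 40/53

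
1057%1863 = 1057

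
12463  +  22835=35298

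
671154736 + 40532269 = 711687005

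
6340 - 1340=5000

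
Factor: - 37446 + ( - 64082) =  - 101528 = - 2^3*7^3*37^1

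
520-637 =  -  117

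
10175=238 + 9937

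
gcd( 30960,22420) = 20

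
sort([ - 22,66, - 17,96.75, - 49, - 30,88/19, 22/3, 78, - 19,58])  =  [ - 49, - 30, - 22, - 19, - 17,  88/19,22/3,58,66,78,96.75 ]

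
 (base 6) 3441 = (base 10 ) 817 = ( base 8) 1461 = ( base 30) r7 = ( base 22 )1F3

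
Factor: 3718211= 7^1 * 531173^1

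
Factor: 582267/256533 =7^2  *  17^1*367^(  -  1 ) = 833/367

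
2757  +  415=3172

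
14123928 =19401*728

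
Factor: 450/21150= 1/47 = 47^( - 1) 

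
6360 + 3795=10155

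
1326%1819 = 1326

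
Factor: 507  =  3^1*13^2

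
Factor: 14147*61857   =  875090979 = 3^3*7^1 *29^1 *43^1*47^1*79^1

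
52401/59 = 52401/59 = 888.15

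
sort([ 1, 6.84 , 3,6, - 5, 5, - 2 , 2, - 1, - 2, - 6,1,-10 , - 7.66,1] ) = [-10,-7.66, - 6,-5, - 2, - 2 , - 1,1,  1,1, 2, 3,5,6, 6.84]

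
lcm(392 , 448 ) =3136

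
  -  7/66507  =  -1+9500/9501=- 0.00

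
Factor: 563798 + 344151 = 907949 = 7^1*129707^1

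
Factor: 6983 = 6983^1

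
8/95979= 8/95979 = 0.00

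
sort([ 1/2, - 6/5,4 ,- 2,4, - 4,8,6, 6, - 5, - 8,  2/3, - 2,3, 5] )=[ - 8 , - 5, - 4 , - 2, - 2, -6/5,1/2,2/3, 3,4,4,5,6,6,8]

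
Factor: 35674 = 2^1*17837^1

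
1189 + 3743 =4932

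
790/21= 790/21 = 37.62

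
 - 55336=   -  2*27668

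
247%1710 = 247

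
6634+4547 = 11181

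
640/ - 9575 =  - 1 + 1787/1915 = - 0.07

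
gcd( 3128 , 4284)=68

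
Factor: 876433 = 876433^1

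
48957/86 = 569+23/86  =  569.27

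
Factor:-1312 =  - 2^5*41^1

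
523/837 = 523/837 = 0.62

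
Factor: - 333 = -3^2*37^1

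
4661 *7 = 32627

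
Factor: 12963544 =2^3*11^1*41^1*3593^1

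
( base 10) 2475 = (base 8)4653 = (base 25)3o0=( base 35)20p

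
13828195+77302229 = 91130424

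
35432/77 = 460+ 12/77  =  460.16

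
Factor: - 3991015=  - 5^1*7^1*101^1*1129^1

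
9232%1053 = 808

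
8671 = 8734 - 63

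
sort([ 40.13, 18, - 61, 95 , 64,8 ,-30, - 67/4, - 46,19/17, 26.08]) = [-61, - 46, - 30,-67/4,19/17,8, 18, 26.08,40.13,64, 95 ]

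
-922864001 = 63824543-986688544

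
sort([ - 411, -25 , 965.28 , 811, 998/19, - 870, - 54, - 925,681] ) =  [ - 925, - 870, - 411, - 54, - 25, 998/19,681, 811, 965.28]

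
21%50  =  21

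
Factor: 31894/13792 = 2^(-4)*37^1 = 37/16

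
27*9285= 250695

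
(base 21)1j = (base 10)40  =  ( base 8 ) 50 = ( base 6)104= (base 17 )26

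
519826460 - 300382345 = 219444115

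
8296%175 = 71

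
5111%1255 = 91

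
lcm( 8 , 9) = 72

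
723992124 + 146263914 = 870256038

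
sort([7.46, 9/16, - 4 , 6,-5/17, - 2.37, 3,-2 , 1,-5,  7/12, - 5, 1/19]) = [ - 5,  -  5, - 4, - 2.37, - 2, - 5/17, 1/19,  9/16, 7/12, 1,  3,6 , 7.46]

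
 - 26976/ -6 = 4496/1= 4496.00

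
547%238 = 71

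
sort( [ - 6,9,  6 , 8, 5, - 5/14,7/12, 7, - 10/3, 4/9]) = [ - 6,-10/3,-5/14,4/9, 7/12, 5, 6,7, 8,  9]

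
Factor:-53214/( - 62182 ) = 26607/31091=3^1*7^2 * 181^1*31091^( - 1)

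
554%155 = 89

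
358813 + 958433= 1317246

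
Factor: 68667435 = 3^2*5^1*373^1 * 4091^1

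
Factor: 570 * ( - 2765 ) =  - 1576050 = - 2^1*3^1*5^2*7^1*19^1*79^1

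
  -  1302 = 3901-5203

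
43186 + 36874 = 80060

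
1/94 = 1/94= 0.01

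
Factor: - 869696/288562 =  - 2^5*107^1 * 127^1*223^(-1 )*647^( - 1) = -434848/144281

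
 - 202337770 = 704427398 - 906765168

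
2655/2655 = 1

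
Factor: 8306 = 2^1*4153^1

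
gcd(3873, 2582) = 1291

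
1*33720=33720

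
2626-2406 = 220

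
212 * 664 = 140768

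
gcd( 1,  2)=1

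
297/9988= 27/908 = 0.03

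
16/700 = 4/175  =  0.02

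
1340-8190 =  - 6850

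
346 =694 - 348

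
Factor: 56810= 2^1*5^1*13^1*19^1*23^1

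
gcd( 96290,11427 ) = 1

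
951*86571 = 82329021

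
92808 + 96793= 189601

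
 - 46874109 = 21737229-68611338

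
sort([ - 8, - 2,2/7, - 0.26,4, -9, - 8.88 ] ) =[ - 9, - 8.88, - 8, - 2, - 0.26,2/7,4]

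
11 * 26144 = 287584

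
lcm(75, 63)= 1575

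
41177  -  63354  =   - 22177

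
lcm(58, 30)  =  870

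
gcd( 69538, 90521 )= 1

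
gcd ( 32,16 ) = 16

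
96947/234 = 96947/234 = 414.30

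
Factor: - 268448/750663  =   - 2^5 * 3^ ( - 2 )*8389^1 * 83407^ ( - 1 )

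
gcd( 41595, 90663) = 141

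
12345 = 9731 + 2614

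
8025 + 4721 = 12746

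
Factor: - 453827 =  - 11^1*41257^1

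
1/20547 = 1/20547=0.00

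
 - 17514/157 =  - 17514/157 = -111.55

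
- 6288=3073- 9361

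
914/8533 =914/8533 =0.11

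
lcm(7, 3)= 21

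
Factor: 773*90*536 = 37289520=2^4*3^2*5^1*67^1*773^1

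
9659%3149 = 212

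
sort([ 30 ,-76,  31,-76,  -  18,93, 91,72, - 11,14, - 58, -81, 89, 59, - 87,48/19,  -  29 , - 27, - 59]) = [ - 87,  -  81,-76 ,- 76, - 59, - 58, - 29, - 27,-18,-11, 48/19 , 14, 30, 31,59 , 72, 89,91,93]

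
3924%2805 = 1119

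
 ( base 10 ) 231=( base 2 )11100111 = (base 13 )14A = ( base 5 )1411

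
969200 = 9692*100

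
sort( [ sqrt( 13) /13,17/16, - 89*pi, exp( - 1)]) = [ - 89*pi, sqrt( 13) /13, exp( - 1), 17/16]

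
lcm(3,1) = 3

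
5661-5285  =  376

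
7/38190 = 7/38190 = 0.00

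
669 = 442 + 227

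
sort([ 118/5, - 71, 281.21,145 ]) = [ - 71,118/5, 145,281.21]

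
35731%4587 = 3622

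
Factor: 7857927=3^2*7^1*11^1 *17^1* 23^1*29^1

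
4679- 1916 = 2763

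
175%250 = 175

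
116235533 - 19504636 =96730897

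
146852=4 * 36713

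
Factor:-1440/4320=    - 1/3  =  - 3^( - 1 )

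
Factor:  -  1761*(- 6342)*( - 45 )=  - 502571790 = - 2^1*3^4*5^1*7^1*151^1 * 587^1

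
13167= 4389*3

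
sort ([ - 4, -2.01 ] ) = [ - 4, - 2.01]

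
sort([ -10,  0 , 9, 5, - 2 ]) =[ - 10,- 2, 0, 5,9 ] 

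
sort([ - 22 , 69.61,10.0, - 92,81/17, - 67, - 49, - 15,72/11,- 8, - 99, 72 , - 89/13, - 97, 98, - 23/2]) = [  -  99, - 97,-92, - 67, - 49, - 22, - 15, -23/2, - 8 , - 89/13,  81/17,72/11, 10.0 , 69.61,72,98]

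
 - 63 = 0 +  - 63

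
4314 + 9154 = 13468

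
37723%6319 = 6128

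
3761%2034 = 1727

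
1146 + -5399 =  - 4253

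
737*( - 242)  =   - 178354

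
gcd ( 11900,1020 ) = 340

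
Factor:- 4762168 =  - 2^3*595271^1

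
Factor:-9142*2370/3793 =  - 21666540/3793 = - 2^2*3^1*5^1*7^1*79^1*653^1*3793^( - 1 ) 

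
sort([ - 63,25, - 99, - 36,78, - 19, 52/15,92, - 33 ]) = [-99, - 63, - 36, - 33, - 19, 52/15, 25,78,92]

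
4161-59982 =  - 55821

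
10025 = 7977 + 2048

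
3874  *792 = 3068208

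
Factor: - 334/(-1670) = 1/5 = 5^( - 1)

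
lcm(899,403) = 11687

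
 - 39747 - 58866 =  - 98613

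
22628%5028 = 2516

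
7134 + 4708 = 11842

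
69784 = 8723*8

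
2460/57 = 820/19 = 43.16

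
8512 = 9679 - 1167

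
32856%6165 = 2031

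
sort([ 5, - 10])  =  [  -  10, 5]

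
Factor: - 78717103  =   - 6311^1*12473^1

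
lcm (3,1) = 3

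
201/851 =201/851=0.24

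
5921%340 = 141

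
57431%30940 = 26491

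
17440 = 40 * 436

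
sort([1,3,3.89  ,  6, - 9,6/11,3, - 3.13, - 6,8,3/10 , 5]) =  [-9, - 6 , - 3.13,3/10,  6/11, 1, 3, 3, 3.89,5,6,8]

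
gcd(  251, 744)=1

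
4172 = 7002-2830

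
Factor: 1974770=2^1*5^1*7^1*28211^1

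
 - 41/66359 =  - 1 + 66318/66359 = - 0.00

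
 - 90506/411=-90506/411  =  - 220.21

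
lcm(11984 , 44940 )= 179760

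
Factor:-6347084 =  - 2^2 *1586771^1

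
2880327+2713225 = 5593552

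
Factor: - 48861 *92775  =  -3^3*5^2*61^1 *89^1*1237^1 = - 4533079275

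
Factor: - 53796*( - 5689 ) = 306045444 = 2^2*3^1*4483^1*5689^1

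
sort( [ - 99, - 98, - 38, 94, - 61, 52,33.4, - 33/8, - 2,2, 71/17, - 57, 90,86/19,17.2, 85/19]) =[ - 99, - 98, - 61,-57,-38, - 33/8, - 2,2,71/17,85/19, 86/19,17.2, 33.4,52, 90,94] 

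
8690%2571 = 977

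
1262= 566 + 696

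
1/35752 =1/35752 =0.00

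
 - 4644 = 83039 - 87683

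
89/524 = 89/524 = 0.17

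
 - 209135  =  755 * ( - 277)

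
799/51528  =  799/51528= 0.02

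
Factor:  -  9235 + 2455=-6780= - 2^2*3^1*5^1*113^1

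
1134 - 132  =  1002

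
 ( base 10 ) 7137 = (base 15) 21AC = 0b1101111100001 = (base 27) 9l9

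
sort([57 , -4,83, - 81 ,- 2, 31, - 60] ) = [ - 81, - 60, - 4, - 2,31,57, 83 ]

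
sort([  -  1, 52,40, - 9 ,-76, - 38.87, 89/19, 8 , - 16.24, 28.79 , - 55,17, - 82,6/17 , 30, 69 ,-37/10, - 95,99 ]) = [ - 95, - 82, - 76, - 55, - 38.87, - 16.24, - 9, - 37/10, - 1,6/17,89/19, 8,  17,  28.79,  30,40,52,  69, 99 ]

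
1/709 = 1/709 = 0.00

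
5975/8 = 746  +  7/8 = 746.88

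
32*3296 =105472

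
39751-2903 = 36848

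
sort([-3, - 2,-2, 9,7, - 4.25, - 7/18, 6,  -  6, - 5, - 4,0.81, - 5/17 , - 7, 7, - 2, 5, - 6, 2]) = [  -  7, - 6 , - 6, - 5, - 4.25 , - 4, - 3, - 2, - 2,  -  2, - 7/18,- 5/17,0.81,2, 5, 6,  7, 7, 9]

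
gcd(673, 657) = 1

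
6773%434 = 263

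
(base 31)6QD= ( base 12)3989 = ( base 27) 90O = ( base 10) 6585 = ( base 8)14671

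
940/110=94/11 =8.55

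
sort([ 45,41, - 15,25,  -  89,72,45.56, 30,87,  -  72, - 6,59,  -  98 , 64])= [ - 98,-89,-72, - 15 , - 6,25,30, 41,45, 45.56,59,64,72,87 ]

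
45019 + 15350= 60369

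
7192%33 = 31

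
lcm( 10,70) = 70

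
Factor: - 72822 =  - 2^1*3^1*53^1*229^1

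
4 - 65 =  - 61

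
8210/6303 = 8210/6303 = 1.30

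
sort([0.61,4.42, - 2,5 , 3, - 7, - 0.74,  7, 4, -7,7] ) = [ -7,  -  7, - 2, - 0.74,0.61 , 3,4,4.42, 5,7,7]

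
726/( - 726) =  - 1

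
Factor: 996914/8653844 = 2^(-1 )*17^1 * 109^1*269^1*2163461^(-1)  =  498457/4326922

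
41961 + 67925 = 109886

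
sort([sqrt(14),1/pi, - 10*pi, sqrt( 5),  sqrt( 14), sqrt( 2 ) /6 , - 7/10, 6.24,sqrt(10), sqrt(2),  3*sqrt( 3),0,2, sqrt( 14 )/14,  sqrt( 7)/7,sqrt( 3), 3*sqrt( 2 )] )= [ - 10*pi, - 7/10, 0, sqrt( 2)/6, sqrt(14)/14, 1/pi, sqrt(7 ) /7, sqrt( 2), sqrt( 3),2, sqrt( 5) , sqrt( 10 ), sqrt( 14), sqrt(14),3*sqrt(2), 3*sqrt (3 ), 6.24] 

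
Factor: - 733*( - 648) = 2^3*3^4*733^1 = 474984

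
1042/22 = 521/11 = 47.36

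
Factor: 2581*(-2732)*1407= - 9921167844 = - 2^2*3^1*7^1*29^1*67^1*89^1*683^1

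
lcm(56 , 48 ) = 336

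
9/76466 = 9/76466 = 0.00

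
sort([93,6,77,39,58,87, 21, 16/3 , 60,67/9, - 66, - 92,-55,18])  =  [ - 92, - 66, - 55,16/3 , 6,67/9,18, 21, 39,58, 60,77,87, 93 ] 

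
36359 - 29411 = 6948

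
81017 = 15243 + 65774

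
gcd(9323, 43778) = 1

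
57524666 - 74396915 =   -  16872249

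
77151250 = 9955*7750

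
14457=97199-82742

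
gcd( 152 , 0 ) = 152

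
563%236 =91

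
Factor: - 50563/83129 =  - 59/97=- 59^1*97^( - 1)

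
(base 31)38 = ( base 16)65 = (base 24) 45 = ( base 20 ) 51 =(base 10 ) 101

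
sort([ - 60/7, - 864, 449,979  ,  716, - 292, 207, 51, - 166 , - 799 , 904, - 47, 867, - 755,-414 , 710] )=[-864, - 799  ,- 755, - 414, - 292, - 166, - 47, - 60/7 , 51 , 207, 449,  710,716, 867,904 , 979]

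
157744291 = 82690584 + 75053707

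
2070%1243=827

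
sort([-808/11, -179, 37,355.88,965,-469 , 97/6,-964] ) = [ - 964,-469, - 179 , - 808/11 , 97/6,37, 355.88, 965]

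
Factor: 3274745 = 5^1*19^1*34471^1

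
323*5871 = 1896333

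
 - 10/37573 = - 1+ 37563/37573  =  -  0.00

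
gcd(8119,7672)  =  1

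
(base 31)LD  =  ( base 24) 13g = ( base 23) 15K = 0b1010011000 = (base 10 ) 664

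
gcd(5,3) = 1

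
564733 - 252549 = 312184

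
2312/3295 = 2312/3295 =0.70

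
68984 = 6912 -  - 62072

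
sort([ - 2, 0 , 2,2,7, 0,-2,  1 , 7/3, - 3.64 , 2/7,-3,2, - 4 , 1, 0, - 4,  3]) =[-4,-4, - 3.64, - 3,- 2,-2 , 0 , 0, 0, 2/7,1, 1,  2, 2,2 , 7/3  ,  3,7 ]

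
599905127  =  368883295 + 231021832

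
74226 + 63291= 137517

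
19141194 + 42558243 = 61699437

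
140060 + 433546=573606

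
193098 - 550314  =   - 357216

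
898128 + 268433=1166561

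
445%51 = 37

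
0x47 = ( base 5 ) 241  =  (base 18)3H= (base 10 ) 71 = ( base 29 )2D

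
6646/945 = 7 + 31/945 = 7.03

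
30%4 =2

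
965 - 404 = 561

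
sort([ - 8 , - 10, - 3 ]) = [ - 10 ,  -  8, - 3]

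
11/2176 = 11/2176 = 0.01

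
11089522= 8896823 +2192699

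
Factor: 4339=4339^1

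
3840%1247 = 99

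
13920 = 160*87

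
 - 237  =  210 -447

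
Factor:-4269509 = -19^1*224711^1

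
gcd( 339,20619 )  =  3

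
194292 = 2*97146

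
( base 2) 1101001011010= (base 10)6746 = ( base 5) 203441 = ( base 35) 5hq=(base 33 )66E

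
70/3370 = 7/337 = 0.02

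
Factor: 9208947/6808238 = 2^( - 1)*3^1*11^2*23^1*1103^1* 3404119^( - 1 )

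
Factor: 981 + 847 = 1828 = 2^2*457^1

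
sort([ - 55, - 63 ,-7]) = [ - 63, - 55, - 7]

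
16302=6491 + 9811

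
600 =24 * 25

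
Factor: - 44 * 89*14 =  - 54824=- 2^3*7^1*11^1*89^1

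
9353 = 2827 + 6526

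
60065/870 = 12013/174 = 69.04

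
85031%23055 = 15866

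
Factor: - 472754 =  - 2^1 *236377^1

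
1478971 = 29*50999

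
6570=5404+1166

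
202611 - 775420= - 572809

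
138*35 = 4830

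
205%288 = 205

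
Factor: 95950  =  2^1*5^2*19^1 * 101^1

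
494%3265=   494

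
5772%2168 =1436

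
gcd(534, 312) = 6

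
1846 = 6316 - 4470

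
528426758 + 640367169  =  1168793927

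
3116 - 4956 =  - 1840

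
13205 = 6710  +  6495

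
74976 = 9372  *8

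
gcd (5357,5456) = 11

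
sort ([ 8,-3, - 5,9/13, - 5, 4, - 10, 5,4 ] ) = [ - 10, - 5,  -  5, - 3 , 9/13, 4, 4 , 5, 8] 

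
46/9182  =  23/4591 = 0.01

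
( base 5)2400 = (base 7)1010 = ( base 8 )536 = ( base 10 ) 350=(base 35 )a0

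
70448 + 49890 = 120338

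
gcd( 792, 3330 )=18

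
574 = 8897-8323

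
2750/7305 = 550/1461 = 0.38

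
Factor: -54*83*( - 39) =2^1*3^4*13^1*83^1 = 174798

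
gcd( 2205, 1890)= 315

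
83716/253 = 83716/253 = 330.89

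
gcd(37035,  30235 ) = 5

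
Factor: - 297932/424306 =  - 2^1*211^1*601^ ( - 1) = -422/601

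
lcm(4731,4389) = 364287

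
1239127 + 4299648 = 5538775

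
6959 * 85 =591515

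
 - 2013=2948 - 4961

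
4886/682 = 7 + 56/341 = 7.16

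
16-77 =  - 61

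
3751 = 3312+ 439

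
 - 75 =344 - 419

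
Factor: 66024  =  2^3*3^2  *  7^1*131^1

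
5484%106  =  78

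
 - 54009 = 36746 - 90755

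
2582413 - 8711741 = -6129328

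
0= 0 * 500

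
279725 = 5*55945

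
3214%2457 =757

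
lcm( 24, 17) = 408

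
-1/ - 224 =1/224 =0.00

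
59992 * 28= 1679776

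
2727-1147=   1580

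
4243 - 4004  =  239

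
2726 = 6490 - 3764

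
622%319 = 303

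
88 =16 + 72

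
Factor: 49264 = 2^4*3079^1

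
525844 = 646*814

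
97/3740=97/3740 = 0.03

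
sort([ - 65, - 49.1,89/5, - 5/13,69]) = [ - 65,  -  49.1,-5/13,  89/5,69]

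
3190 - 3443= - 253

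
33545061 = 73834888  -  40289827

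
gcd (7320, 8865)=15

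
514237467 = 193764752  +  320472715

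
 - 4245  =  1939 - 6184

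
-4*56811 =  - 227244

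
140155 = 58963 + 81192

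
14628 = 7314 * 2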